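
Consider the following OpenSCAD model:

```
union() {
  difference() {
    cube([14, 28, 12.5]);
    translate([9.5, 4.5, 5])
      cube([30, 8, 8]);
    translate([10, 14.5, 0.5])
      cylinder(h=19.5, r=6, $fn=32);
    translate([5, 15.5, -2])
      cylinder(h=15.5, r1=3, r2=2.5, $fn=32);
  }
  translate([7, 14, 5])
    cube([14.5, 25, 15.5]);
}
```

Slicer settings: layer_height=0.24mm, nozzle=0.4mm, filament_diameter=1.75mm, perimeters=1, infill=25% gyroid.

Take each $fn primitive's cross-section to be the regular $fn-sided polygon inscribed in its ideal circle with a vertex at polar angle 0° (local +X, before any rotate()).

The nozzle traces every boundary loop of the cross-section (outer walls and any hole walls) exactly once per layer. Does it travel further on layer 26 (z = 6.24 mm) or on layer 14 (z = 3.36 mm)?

Layer 26 (z = 6.24): the cube is present — its section is the full 14×28 rectangle (perimeter 84.00 mm); the 30×8 cube at (9.5, 4.5) contributes its full rectangle (perimeter 76.00 mm); the r=6 cylinder at (10, 14.5) gives a regular 32-gon of circumradius 6 (constant along its height) (perimeter = 2·32·6.000·sin(180°/32) = 37.64 mm); the cone at (5, 15.5) contributes a regular 32-gon of circumradius 2.734 (interpolated between r1=3 and r2=2.5 at t=0.532) (perimeter = 2·32·2.734·sin(180°/32) = 17.15 mm); After the difference (first − rest): starting from the 14×28 cube, the 30×8 cube at (9.5, 4.5) partially overlaps it — only the 36.00 mm² overlap (of its 240.00 mm²) is removed, clipping the outline; the r=6 cylinder at (10, 14.5) partially overlaps it — only the 84.19 mm² overlap (of its 112.37 mm²) is removed, clipping the outline; the cone at (5, 15.5) partially overlaps it — only the 8.03 mm² overlap (of its 23.34 mm²) is removed, clipping the outline — boundary = 103.30 mm; the 14.5×25 cube at (7, 14) contributes its full rectangle (perimeter 79.00 mm); Taking the union: the regions partially overlap (shared area 55.35 mm²), so the edge portions inside another operand are dropped and the merged outline is re-measured after clipping — boundary = 150.36 mm. So its perimeter = 150.36 mm. Layer 14 (z = 3.36): the cube (footprint 14×28) is included at this height (perimeter 84.00 mm); the cube at (9.5, 4.5) does not reach this height (z outside [5, 13]); the r=6 cylinder at (10, 14.5) contributes a regular 32-gon of circumradius 6 (perimeter = 2·32·6.000·sin(180°/32) = 37.64 mm); the cone at (5, 15.5) (r1=3→r2=2.5) has section circumradius 2.827 here — a regular 32-gon (perimeter = 2·32·2.827·sin(180°/32) = 17.73 mm); After the difference (first − rest): starting from the 14×28 cube, the r=6 cylinder at (10, 14.5) partially overlaps it — only the 100.17 mm² overlap (of its 112.37 mm²) is removed, clipping the outline; the cone at (5, 15.5) partially overlaps it — only the 8.80 mm² overlap (of its 24.95 mm²) is removed, clipping the outline — boundary = 105.37 mm; the cube at (7, 14) is absent (z outside [5, 20.5]); Combining (union): only the result so far is present, so the union is just that shape — boundary = 105.37 mm. So its perimeter = 105.37 mm. Layer 26 is larger (150.36 vs 105.37 mm).

layer 26 (z = 6.24 mm)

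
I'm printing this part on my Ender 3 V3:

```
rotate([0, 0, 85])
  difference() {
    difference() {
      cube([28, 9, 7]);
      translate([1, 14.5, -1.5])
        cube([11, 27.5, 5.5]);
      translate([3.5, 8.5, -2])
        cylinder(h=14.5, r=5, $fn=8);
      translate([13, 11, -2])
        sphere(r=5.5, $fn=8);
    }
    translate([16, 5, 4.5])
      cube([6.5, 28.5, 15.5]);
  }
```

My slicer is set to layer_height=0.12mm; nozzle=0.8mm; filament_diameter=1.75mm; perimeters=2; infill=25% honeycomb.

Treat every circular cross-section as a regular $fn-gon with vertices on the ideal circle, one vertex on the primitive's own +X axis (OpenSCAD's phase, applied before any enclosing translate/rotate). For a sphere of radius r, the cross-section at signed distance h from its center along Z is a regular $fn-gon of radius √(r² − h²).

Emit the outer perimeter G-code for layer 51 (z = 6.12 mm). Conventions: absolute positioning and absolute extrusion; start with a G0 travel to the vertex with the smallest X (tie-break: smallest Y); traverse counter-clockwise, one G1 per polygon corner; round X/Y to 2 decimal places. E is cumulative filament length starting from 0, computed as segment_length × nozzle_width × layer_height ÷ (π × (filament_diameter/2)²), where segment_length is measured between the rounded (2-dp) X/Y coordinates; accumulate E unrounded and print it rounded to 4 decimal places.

At z = 6.12 mm: the cube is present — its section is the full 28×9 rectangle; the cube at (1, 14.5) is not intersected at this z (z outside [-1.5, 4]); the cylinder at (3.5, 8.5): section is a regular 8-gon, circumradius r=5; the sphere at (13, 11) is absent (|z−center|=8.120 > r=5.5); Taking the first minus the rest: starting from the 28×9 cube, the r=5 cylinder at (3.5, 8.5) partially overlaps it — only the 36.84 mm² overlap (of its 70.71 mm²) is removed, clipping the outline — 1 connected region; the cube at (16, 5) (footprint 6.5×28.5) is included at this height; Subtracting the remaining from the first: starting from the result so far, the 6.5×28.5 cube at (16, 5) partially overlaps it — only the 26.00 mm² overlap (of its 185.25 mm²) is removed, clipping the outline — 1 connected region; (rotated 85° about Z; rotation is an isometry so areas/perimeters/island counts are preserved). The outline is a single polygon with 12 vertices. Extrusion per mm of travel: 0.8 × 0.12 / (π × 0.875²) = 0.039912. Accumulating E over each segment gives final E = 3.2579.

G0 X-8.24 Y9.05 Z6.12
G1 X-7.73 Y9.21 E0.0213
G1 X-4.33 Y7.44 E0.1743
G1 X-3.18 Y3.79 E0.3271
G1 X-4.93 Y0.43 E0.4783
G1 X0.00 Y0.00 E0.6758
G1 X2.44 Y27.89 E1.7932
G1 X-6.53 Y28.68 E2.1526
G1 X-7.00 Y23.20 E2.3721
G1 X-3.02 Y22.85 E2.5316
G1 X-3.59 Y16.37 E2.7912
G1 X-7.57 Y16.72 E2.9507
G1 X-8.24 Y9.05 E3.2579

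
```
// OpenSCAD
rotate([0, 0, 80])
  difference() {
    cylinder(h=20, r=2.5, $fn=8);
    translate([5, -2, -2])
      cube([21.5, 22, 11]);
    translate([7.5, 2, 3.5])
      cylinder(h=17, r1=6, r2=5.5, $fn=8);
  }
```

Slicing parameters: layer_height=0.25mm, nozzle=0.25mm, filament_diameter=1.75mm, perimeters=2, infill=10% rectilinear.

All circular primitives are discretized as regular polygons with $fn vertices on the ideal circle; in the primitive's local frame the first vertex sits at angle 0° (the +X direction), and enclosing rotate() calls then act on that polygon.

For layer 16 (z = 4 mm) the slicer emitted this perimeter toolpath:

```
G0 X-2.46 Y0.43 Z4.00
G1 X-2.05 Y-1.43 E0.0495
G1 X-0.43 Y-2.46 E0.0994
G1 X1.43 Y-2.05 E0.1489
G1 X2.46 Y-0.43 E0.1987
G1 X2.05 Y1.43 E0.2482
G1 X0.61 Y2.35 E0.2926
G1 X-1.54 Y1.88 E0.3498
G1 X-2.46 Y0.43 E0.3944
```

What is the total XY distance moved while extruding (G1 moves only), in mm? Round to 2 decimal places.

15.18 mm

Sum the Euclidean lengths of each G1 segment: total = 15.18 mm.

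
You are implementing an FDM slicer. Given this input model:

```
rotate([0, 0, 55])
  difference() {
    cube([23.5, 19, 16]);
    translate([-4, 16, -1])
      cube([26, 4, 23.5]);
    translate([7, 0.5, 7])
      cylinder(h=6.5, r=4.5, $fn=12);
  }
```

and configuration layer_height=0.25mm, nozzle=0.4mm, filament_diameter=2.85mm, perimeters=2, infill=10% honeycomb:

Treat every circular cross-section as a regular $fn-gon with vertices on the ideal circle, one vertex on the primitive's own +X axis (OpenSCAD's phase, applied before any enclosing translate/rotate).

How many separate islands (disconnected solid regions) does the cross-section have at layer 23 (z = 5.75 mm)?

At z = 5.75 mm: the cube (footprint 23.5×19) is included at this height; the 26×4 cube at (-4, 16) contributes its full rectangle; the cylinder at (7, 0.5) is absent (z outside [7, 13.5]); After the difference (first − rest): starting from the 23.5×19 cube, the 26×4 cube at (-4, 16) partially overlaps it — only the 66.00 mm² overlap (of its 104.00 mm²) is removed, clipping the outline — 1 connected region; (rotated 55° about Z; rotation is an isometry so areas/perimeters/island counts are preserved). Overall, the cross-section is a single solid region. Island count = 1.

1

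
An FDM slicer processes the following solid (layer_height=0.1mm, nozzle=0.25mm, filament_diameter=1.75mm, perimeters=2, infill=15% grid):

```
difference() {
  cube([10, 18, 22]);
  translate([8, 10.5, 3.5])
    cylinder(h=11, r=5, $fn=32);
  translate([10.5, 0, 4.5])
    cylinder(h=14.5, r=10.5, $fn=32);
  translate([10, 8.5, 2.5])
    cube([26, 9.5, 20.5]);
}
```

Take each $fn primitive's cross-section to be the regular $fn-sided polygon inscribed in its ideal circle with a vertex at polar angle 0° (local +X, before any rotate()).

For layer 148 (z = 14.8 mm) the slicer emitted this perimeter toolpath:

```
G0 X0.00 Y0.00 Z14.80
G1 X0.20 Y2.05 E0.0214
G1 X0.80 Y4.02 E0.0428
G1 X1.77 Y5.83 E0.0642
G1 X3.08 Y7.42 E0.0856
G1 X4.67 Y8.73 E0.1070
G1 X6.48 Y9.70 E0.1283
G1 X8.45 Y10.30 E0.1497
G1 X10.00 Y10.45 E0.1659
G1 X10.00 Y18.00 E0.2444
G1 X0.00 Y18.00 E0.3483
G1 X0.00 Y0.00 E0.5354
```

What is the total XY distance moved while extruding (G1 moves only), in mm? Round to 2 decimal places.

Sum the Euclidean lengths of each G1 segment: total = 51.51 mm.

51.51 mm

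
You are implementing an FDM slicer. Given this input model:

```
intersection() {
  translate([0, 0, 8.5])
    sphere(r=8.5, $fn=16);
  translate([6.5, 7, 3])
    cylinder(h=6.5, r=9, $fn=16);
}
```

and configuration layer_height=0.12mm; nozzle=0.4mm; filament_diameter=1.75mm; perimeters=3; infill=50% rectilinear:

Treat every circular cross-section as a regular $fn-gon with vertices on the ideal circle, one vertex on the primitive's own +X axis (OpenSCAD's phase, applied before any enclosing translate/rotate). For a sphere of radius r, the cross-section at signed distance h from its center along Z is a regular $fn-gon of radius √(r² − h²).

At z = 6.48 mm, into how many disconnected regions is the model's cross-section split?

1

At z = 6.48 mm: the r=8.5 sphere slices to a regular 16-gon of circumradius 8.256 (√(r²−h²) with h=2.02 from center); the r=9 cylinder at (6.5, 7) contributes a regular 16-gon of circumradius 9; After intersecting: the r=9 cylinder at (6.5, 7) partially overlaps the r=8.5 sphere; clipping to the common part keeps 74.05 mm² — 1 connected region. The result has 1 disconnected region.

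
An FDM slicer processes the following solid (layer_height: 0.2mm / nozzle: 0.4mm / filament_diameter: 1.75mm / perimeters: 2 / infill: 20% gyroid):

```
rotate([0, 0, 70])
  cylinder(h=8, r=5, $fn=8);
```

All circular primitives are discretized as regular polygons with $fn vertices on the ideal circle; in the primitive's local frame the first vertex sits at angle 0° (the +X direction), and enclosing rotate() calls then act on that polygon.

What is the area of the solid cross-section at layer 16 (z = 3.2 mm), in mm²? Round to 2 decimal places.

70.71 mm²

At z = 3.2 mm: the r=5 cylinder contributes a regular 8-gon of circumradius 5 (area = (8/2)·5.000²·sin(360°/8) = 70.71 mm²); (whole slice rotated 70° about Z — lengths, areas and connectivity unchanged). Overall, the cross-section is a single solid region. Net area = 70.71 mm².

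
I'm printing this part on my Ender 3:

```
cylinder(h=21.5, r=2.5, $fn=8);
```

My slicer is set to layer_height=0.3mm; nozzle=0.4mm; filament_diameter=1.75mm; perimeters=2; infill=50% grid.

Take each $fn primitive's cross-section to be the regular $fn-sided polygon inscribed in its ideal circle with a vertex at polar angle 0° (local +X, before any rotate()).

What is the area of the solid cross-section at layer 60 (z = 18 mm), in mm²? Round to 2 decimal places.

17.68 mm²

At z = 18 mm: the r=2.5 cylinder contributes a regular 8-gon of circumradius 2.5 (area = (8/2)·2.500²·sin(360°/8) = 17.68 mm²). Overall, the cross-section is a single solid region. Net area = 17.68 mm².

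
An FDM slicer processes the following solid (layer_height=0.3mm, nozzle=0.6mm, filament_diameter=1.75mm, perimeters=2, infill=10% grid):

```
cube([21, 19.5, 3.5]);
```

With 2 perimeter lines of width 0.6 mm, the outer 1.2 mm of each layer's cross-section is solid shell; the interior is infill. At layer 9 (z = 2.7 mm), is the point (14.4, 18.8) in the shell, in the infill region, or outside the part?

shell

At z = 2.7 mm: the cube is present — its section is the full 21×19.5 rectangle. Overall, the cross-section is a single solid region. The nearest boundary edge runs (21.00, 19.50)→(0.00, 19.50); distance from the point to it = 0.70 mm. The point is inside the cross-section, 0.70 mm from the nearest boundary — within the 1.2 mm shell band (2 × 0.6).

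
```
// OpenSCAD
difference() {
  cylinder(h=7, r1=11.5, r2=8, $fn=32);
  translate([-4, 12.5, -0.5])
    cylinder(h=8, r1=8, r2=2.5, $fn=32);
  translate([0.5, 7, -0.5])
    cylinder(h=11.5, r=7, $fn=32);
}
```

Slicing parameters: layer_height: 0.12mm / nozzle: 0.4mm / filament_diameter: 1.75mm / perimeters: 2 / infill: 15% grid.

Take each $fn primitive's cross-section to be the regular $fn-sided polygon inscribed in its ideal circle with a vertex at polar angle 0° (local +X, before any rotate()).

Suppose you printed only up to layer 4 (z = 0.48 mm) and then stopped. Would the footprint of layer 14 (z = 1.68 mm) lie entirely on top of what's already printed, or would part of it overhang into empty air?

Compare the two slices. At z = 0.48: the cone contributes a regular 32-gon of circumradius 11.260 (interpolated between r1=11.5 and r2=8 at t=0.069) (area = (32/2)·11.260²·sin(360°/32) = 395.76 mm²); the cone at (-4, 12.5) contributes a regular 32-gon of circumradius 7.326 (interpolated between r1=8 and r2=2.5 at t=0.122) (area = (32/2)·7.326²·sin(360°/32) = 167.54 mm²); the r=7 cylinder at (0.5, 7) contributes a regular 32-gon of circumradius 7 (area = (32/2)·7.000²·sin(360°/32) = 152.95 mm²); After the difference (first − rest): starting from the cone (395.76 mm²), the cone at (-4, 12.5) partially overlaps it — only the 46.99 mm² overlap (of its 167.54 mm²) is removed, clipping the outline; the r=7 cylinder at (0.5, 7) partially overlaps it — only the 81.98 mm² overlap (of its 152.95 mm²) is removed, clipping the outline — area = 266.79 mm². At z = 1.68: the cone contributes a regular 32-gon of circumradius 10.660 (interpolated between r1=11.5 and r2=8 at t=0.240) (area = (32/2)·10.660²·sin(360°/32) = 354.71 mm²); the cone at (-4, 12.5) contributes a regular 32-gon of circumradius 6.501 (interpolated between r1=8 and r2=2.5 at t=0.272) (area = (32/2)·6.501²·sin(360°/32) = 131.93 mm²); the cylinder at (0.5, 7): section is a regular 32-gon, circumradius r=7 (area = (32/2)·7.000²·sin(360°/32) = 152.95 mm²); Subtracting the remaining from the first: starting from the cone (354.71 mm²), the cone at (-4, 12.5) partially overlaps it — only the 28.66 mm² overlap (of its 131.93 mm²) is removed, clipping the outline; the r=7 cylinder at (0.5, 7) partially overlaps it — only the 88.04 mm² overlap (of its 152.95 mm²) is removed, clipping the outline — area = 238.00 mm². Checking containment: at z = 1.68 the cross-section extends beyond the z = 0.48 cross-section by about 1.54 mm².

part overhangs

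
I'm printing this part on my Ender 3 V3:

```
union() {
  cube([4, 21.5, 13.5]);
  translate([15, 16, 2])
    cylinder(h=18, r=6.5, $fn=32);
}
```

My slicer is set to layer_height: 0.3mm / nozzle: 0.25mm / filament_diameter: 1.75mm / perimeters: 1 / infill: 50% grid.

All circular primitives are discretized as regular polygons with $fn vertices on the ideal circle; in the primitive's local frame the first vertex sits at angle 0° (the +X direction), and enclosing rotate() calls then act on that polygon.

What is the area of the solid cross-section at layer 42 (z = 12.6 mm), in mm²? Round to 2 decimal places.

217.88 mm²

At z = 12.6 mm: the cube is present — its section is the full 4×21.5 rectangle (area 86.00 mm²); the r=6.5 cylinder at (15, 16) gives a regular 32-gon of circumradius 6.5 (constant along its height) (area = (32/2)·6.500²·sin(360°/32) = 131.88 mm²); Taking the union: the 2 present regions are separate (no shared area or edge), so areas and boundary lengths simply add and each stays a separate island — area = 217.88 mm². Overall, the cross-section has 2 separate islands. Net area = 217.88 mm².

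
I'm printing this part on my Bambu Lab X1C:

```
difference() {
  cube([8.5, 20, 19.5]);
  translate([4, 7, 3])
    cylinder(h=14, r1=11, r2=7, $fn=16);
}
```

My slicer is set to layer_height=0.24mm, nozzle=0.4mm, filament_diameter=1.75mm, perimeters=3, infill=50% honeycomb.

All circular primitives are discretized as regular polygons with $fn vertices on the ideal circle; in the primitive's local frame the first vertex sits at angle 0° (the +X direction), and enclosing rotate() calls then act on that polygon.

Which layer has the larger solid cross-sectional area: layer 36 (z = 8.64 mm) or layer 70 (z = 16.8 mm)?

layer 70 (z = 16.8 mm)

Layer 36 (z = 8.64): the 8.5×20 cube contributes its full rectangle (area 170.00 mm²); the cone at (4, 7) contributes a regular 16-gon of circumradius 9.389 (interpolated between r1=11 and r2=7 at t=0.403) (area = (16/2)·9.389²·sin(360°/16) = 269.85 mm²); Subtracting the remaining from the first: starting from the 8.5×20 cube (170.00 mm²), the cone at (4, 7) partially overlaps it — only the 135.47 mm² overlap (of its 269.85 mm²) is removed, clipping the outline — area = 34.53 mm². So its area = 34.53 mm². Layer 70 (z = 16.8): the cube (footprint 8.5×20) is included at this height (area 170.00 mm²); the cone at (4, 7) contributes a regular 16-gon of circumradius 7.057 (interpolated between r1=11 and r2=7 at t=0.986) (area = (16/2)·7.057²·sin(360°/16) = 152.47 mm²); Subtracting the remaining from the first: starting from the 8.5×20 cube (170.00 mm²), the cone at (4, 7) partially overlaps it — only the 110.43 mm² overlap (of its 152.47 mm²) is removed, clipping the outline — area = 59.57 mm². So its area = 59.57 mm². Layer 70 is larger (59.57 vs 34.53 mm²).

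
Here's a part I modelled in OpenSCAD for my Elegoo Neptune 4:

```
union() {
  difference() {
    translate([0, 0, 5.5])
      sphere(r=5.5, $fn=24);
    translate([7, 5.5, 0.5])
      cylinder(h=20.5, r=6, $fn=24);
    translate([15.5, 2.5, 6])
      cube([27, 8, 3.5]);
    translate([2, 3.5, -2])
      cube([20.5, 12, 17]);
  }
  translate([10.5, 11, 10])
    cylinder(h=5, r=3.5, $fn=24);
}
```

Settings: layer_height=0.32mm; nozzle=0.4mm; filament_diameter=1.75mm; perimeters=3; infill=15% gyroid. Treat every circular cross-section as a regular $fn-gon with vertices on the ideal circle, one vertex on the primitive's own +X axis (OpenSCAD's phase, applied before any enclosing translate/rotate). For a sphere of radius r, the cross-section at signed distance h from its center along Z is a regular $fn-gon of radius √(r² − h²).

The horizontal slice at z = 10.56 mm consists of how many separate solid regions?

At z = 10.56 mm: the r=5.5 sphere contributes a regular 24-gon of circumradius √(5.5²−5.06²) = 2.156; the r=6 cylinder at (7, 5.5) contributes a regular 24-gon of circumradius 6; the cube at (15.5, 2.5) does not reach this height (z outside [6, 9.5]); the 20.5×12 cube at (2, 3.5) contributes its full rectangle; After the difference (first − rest): starting from the r=5.5 sphere, the r=6 cylinder at (7, 5.5) misses the remaining region (no effect); the 20.5×12 cube at (2, 3.5) misses the remaining region (no effect) — 1 connected region; the cylinder at (10.5, 11): section is a regular 24-gon, circumradius r=3.5; Merging all regions: the 2 present regions are separate (no shared area or edge), so areas and boundary lengths simply add and each stays a separate island — 2 connected regions. The result has 2 disconnected regions.

2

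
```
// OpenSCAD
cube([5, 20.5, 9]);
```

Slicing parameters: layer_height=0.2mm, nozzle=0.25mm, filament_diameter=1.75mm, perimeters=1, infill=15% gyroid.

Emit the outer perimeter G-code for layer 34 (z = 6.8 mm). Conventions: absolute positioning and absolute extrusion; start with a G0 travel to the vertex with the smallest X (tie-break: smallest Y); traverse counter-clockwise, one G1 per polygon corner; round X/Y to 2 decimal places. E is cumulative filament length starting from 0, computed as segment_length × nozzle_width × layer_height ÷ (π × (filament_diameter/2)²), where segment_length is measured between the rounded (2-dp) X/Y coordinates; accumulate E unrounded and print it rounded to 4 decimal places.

At z = 6.8 mm: the cube (footprint 5×20.5) is included at this height. The outline is a single polygon with 4 vertices. Extrusion per mm of travel: 0.25 × 0.2 / (π × 0.875²) = 0.020788. Accumulating E over each segment gives final E = 1.0602.

G0 X0.00 Y0.00 Z6.80
G1 X5.00 Y0.00 E0.1039
G1 X5.00 Y20.50 E0.5301
G1 X0.00 Y20.50 E0.6340
G1 X0.00 Y0.00 E1.0602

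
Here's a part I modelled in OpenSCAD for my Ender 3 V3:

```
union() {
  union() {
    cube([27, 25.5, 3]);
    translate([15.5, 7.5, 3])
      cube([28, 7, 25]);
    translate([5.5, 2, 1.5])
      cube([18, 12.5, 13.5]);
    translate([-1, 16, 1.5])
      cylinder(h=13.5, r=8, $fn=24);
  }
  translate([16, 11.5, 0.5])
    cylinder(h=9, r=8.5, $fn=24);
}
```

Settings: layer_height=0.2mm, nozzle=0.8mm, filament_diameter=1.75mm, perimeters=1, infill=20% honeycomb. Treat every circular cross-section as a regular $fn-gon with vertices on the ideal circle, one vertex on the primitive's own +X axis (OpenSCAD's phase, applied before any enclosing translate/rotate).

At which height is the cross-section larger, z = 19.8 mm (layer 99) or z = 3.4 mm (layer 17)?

layer 17 (z = 3.4 mm)

Layer 99 (z = 19.8): the cube does not reach this height (z outside [0, 3]); the cube at (15.5, 7.5) (footprint 28×7) is included at this height (area 196.00 mm²); the cube at (5.5, 2) is absent (z outside [1.5, 15]); the cylinder at (-1, 16) does not reach this height (z outside [1.5, 15]); Merging all regions: only the 28×7 cube at (15.5, 7.5) is present, so the union is just that shape — area = 196.00 mm²; the cylinder at (16, 11.5) does not reach this height (z outside [0.5, 9.5]); Taking the union: only the result so far is present, so the union is just that shape — area = 196.00 mm². So its area = 196.00 mm². Layer 17 (z = 3.4): the cube is absent (z outside [0, 3]); the 28×7 cube at (15.5, 7.5) contributes its full rectangle (area 196.00 mm²); the cube at (5.5, 2) (footprint 18×12.5) is included at this height (area 225.00 mm²); the cylinder at (-1, 16): section is a regular 24-gon, circumradius r=8 (area = (24/2)·8.000²·sin(360°/24) = 198.77 mm²); Merging all regions: the regions partially overlap — summed areas 619.77 mm² minus the doubly-counted overlap 58.44 mm² gives 561.33 mm² — area = 561.33 mm²; the cylinder at (16, 11.5): section is a regular 24-gon, circumradius r=8.5 (area = (24/2)·8.500²·sin(360°/24) = 224.40 mm²); Taking the union: the regions partially overlap — summed areas 785.73 mm² minus the doubly-counted overlap 161.83 mm² gives 623.90 mm² — area = 623.90 mm². So its area = 623.90 mm². Layer 17 is larger (623.90 vs 196.00 mm²).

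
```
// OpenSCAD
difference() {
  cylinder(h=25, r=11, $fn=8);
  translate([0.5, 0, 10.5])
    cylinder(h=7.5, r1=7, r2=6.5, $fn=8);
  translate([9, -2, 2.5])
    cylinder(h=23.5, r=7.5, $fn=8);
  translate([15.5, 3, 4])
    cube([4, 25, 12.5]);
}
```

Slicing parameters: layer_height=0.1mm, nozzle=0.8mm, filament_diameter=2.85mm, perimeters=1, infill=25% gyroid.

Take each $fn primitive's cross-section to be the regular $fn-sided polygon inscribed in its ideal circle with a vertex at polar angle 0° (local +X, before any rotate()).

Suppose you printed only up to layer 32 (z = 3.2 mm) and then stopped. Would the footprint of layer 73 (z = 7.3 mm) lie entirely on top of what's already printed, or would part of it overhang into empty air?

entirely on top

Compare the two slices. At z = 3.2: the cylinder: section is a regular 8-gon, circumradius r=11 (area = (8/2)·11.000²·sin(360°/8) = 342.24 mm²); the cone at (0.5, 0) does not reach this height (z outside [10.5, 18]); the r=7.5 cylinder at (9, -2) contributes a regular 8-gon of circumradius 7.5 (area = (8/2)·7.500²·sin(360°/8) = 159.10 mm²); the cube at (15.5, 3) is not intersected at this z (z outside [4, 16.5]); Taking the first minus the rest: starting from the r=11 cylinder (342.24 mm²), the r=7.5 cylinder at (9, -2) partially overlaps it — only the 84.64 mm² overlap (of its 159.10 mm²) is removed, clipping the outline — area = 257.60 mm². At z = 7.3: the r=11 cylinder gives a regular 8-gon of circumradius 11 (constant along its height) (area = (8/2)·11.000²·sin(360°/8) = 342.24 mm²); the cone at (0.5, 0) is not intersected at this z (z outside [10.5, 18]); the r=7.5 cylinder at (9, -2) gives a regular 8-gon of circumradius 7.5 (constant along its height) (area = (8/2)·7.500²·sin(360°/8) = 159.10 mm²); the cube at (15.5, 3) is present — its section is the full 4×25 rectangle (area 100.00 mm²); Subtracting the remaining from the first: starting from the r=11 cylinder (342.24 mm²), the r=7.5 cylinder at (9, -2) partially overlaps it — only the 84.64 mm² overlap (of its 159.10 mm²) is removed, clipping the outline; the 4×25 cube at (15.5, 3) misses the remaining region (no effect) — area = 257.60 mm². Checking containment: the cross-section at z = 7.3 is a subset of the cross-section at z = 3.2.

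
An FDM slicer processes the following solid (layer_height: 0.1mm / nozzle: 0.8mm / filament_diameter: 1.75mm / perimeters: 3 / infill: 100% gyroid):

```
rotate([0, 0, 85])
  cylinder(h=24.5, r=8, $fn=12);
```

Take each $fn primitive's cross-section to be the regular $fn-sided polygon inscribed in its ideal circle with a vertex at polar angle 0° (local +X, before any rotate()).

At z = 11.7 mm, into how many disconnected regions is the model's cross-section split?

At z = 11.7 mm: the r=8 cylinder contributes a regular 12-gon of circumradius 8; (rotated 85° about Z; rotation is an isometry so areas/perimeters/island counts are preserved). The result has 1 disconnected region.

1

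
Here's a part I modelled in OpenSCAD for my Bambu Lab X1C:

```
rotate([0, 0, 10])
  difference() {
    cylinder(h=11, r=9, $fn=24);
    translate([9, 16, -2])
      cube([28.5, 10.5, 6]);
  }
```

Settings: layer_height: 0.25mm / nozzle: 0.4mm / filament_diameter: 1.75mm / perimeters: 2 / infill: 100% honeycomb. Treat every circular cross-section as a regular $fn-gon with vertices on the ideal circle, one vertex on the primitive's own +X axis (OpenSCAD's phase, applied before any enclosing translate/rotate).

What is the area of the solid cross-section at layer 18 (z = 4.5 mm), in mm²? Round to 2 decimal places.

At z = 4.5 mm: the r=9 cylinder gives a regular 24-gon of circumradius 9 (constant along its height) (area = (24/2)·9.000²·sin(360°/24) = 251.57 mm²); the cube at (9, 16) is absent (z outside [-2, 4]); After the difference (first − rest): none of the subtracted shapes is present at this height, so the r=9 cylinder is unchanged — area = 251.57 mm²; (whole slice rotated 10° about Z — lengths, areas and connectivity unchanged). Overall, the cross-section is a single solid region. Net area = 251.57 mm².

251.57 mm²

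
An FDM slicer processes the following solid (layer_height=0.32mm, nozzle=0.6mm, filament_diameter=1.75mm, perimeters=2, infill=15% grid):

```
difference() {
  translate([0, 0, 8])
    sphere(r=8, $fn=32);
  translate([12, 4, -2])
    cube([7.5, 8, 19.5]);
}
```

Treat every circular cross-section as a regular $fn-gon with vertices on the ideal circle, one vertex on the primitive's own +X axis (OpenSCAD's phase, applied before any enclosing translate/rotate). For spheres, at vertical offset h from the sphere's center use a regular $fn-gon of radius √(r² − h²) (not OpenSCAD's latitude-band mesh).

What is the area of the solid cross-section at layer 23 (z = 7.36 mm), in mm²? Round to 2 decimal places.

At z = 7.36 mm: the sphere: section is a regular 32-gon, circumradius = √(r²−h²) = √(8²−0.64²) = 7.974 (area = (32/2)·7.974²·sin(360°/32) = 198.49 mm²); the 7.5×8 cube at (12, 4) contributes its full rectangle (area 60.00 mm²); After the difference (first − rest): starting from the r=8 sphere (198.49 mm²), the 7.5×8 cube at (12, 4) misses the remaining region (no effect) — area = 198.49 mm². Overall, the cross-section is a single solid region. Net area = 198.49 mm².

198.49 mm²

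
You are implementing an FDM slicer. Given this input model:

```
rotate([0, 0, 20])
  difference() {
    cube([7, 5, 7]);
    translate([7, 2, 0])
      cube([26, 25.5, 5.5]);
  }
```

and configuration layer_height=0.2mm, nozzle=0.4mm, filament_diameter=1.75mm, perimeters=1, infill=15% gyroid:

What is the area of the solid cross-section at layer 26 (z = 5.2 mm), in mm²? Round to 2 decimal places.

At z = 5.2 mm: the cube (footprint 7×5) is included at this height (area 35.00 mm²); the cube at (7, 2) (footprint 26×25.5) is included at this height (area 663.00 mm²); After the difference (first − rest): starting from the 7×5 cube (35.00 mm²), the 26×25.5 cube at (7, 2) misses the remaining region (no effect) — area = 35.00 mm²; (rotated 20° about Z; rotation is an isometry so areas/perimeters/island counts are preserved). Overall, the cross-section is a single solid region. Net area = 35.00 mm².

35.00 mm²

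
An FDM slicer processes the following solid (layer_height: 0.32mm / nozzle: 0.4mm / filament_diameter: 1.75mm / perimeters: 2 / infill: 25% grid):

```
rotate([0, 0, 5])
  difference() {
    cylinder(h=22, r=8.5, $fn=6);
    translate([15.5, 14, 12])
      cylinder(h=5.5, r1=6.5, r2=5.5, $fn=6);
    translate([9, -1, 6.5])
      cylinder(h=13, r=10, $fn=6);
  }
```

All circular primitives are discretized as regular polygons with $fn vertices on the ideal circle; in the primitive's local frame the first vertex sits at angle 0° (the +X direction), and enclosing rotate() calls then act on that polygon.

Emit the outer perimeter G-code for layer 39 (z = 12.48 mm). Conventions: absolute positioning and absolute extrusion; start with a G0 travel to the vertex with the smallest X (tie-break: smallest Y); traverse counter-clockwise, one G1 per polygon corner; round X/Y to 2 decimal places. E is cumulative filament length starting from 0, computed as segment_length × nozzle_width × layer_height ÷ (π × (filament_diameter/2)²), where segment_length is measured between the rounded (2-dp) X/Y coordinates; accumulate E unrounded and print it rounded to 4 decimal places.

At z = 12.48 mm: the cylinder: section is a regular 6-gon, circumradius r=8.5; the cone at (15.5, 14) contributes a regular 6-gon of circumradius 6.413 (interpolated between r1=6.5 and r2=5.5 at t=0.087); the cylinder at (9, -1): section is a regular 6-gon, circumradius r=10; Subtracting the remaining from the first: starting from the r=8.5 cylinder, the cone at (15.5, 14) misses the remaining region (no effect); the r=10 cylinder at (9, -1) partially overlaps it — only the 76.72 mm² overlap (of its 259.81 mm²) is removed, clipping the outline — 1 connected region; (rotated 5° about Z; rotation is an isometry so areas/perimeters/island counts are preserved). The outline is a single polygon with 6 vertices. Extrusion per mm of travel: 0.4 × 0.32 / (π × 0.875²) = 0.053216. Accumulating E over each segment gives final E = 2.6073.

G0 X-8.47 Y-0.74 Z12.48
G1 X-3.59 Y-7.70 E0.4524
G1 X3.30 Y-7.10 E0.8204
G1 X-0.91 Y-1.08 E1.2113
G1 X3.17 Y7.67 E1.7251
G1 X-4.88 Y6.96 E2.1552
G1 X-8.47 Y-0.74 E2.6073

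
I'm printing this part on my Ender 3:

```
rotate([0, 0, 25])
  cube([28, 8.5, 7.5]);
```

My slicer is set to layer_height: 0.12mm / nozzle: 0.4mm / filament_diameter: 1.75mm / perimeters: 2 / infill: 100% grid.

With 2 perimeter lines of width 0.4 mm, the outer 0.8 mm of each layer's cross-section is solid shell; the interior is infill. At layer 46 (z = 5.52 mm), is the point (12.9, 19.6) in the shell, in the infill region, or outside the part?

outside

At z = 5.52 mm: the cube is present — its section is the full 28×8.5 rectangle; (rotated 25° about Z; rotation is an isometry so areas/perimeters/island counts are preserved). Overall, the cross-section is a single solid region. Undo the 25° rotation: the query point maps to (19.975, 12.312) in the un-rotated model frame. The nearest boundary edge runs (28.00, 8.50)→(0.00, 8.50); distance from the point to it = 3.81 mm. The point is not inside any of the regions above, so it lies outside the cross-section (3.81 mm from the nearest boundary).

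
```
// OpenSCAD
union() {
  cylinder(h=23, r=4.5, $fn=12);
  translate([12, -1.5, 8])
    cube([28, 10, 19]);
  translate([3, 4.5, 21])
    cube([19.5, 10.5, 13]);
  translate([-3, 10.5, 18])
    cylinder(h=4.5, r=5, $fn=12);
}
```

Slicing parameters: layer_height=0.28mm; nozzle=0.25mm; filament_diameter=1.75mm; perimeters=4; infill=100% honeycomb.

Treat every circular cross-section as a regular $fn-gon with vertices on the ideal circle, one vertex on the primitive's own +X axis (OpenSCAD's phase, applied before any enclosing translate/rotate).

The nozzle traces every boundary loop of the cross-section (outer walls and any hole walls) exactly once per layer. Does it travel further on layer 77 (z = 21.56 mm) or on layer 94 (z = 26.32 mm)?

layer 77 (z = 21.56 mm)

Layer 77 (z = 21.56): the r=4.5 cylinder gives a regular 12-gon of circumradius 4.5 (constant along its height) (perimeter = 2·12·4.500·sin(180°/12) = 27.95 mm); the cube at (12, -1.5) (footprint 28×10) is included at this height (perimeter 76.00 mm); the cube at (3, 4.5) (footprint 19.5×10.5) is included at this height (perimeter 60.00 mm); the cylinder at (-3, 10.5): section is a regular 12-gon, circumradius r=5 (perimeter = 2·12·5.000·sin(180°/12) = 31.06 mm); Taking the union: the regions partially overlap (shared area 42.00 mm²), so the edge portions inside another operand are dropped and the merged outline is re-measured after clipping — boundary = 166.01 mm. So its perimeter = 166.01 mm. Layer 94 (z = 26.32): the cylinder is absent (z outside [0, 23]); the 28×10 cube at (12, -1.5) contributes its full rectangle (perimeter 76.00 mm); the 19.5×10.5 cube at (3, 4.5) contributes its full rectangle (perimeter 60.00 mm); the cylinder at (-3, 10.5) is absent (z outside [18, 22.5]); Taking the union: the regions partially overlap (shared area 42.00 mm²), so the edge portions inside another operand are dropped and the merged outline is re-measured after clipping — boundary = 107.00 mm. So its perimeter = 107.00 mm. Layer 77 is larger (166.01 vs 107.00 mm).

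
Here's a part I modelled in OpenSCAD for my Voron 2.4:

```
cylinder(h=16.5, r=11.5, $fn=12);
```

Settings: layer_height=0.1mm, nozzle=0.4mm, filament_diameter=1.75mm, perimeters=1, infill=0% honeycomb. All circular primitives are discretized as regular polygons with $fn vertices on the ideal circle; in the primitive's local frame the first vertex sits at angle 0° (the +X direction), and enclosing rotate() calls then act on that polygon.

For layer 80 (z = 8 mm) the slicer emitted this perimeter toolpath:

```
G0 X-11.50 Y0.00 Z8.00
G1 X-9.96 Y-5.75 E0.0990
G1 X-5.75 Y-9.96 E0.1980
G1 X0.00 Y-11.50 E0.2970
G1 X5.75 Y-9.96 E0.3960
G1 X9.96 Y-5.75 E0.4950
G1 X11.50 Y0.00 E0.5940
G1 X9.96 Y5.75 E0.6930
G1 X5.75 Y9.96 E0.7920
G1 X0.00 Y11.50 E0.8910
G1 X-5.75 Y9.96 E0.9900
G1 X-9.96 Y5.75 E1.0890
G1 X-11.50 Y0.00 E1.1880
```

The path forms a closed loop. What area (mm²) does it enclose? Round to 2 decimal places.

396.78 mm²

Apply the shoelace formula to the sequence of (X, Y) vertices; enclosed area = 396.78 mm².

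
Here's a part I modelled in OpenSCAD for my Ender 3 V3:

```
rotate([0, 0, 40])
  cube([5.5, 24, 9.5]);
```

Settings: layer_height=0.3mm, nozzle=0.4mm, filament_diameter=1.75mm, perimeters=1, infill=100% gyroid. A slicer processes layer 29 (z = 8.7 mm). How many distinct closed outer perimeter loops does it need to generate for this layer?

At z = 8.7 mm: the cube is present — its section is the full 5.5×24 rectangle; (rotated 40° about Z; rotation is an isometry so areas/perimeters/island counts are preserved). The result has 1 disconnected region.

1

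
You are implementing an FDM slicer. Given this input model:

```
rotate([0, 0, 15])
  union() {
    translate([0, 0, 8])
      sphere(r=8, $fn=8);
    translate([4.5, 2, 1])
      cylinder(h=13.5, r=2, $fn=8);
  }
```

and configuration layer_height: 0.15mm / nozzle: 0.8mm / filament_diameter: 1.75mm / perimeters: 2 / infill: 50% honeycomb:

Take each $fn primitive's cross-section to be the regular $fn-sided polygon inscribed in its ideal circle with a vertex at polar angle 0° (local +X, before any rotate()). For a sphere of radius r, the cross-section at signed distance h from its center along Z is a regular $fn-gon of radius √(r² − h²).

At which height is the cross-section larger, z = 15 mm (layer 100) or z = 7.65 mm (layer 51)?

layer 51 (z = 7.65 mm)

Layer 100 (z = 15): the r=8 sphere slices to a regular 8-gon of circumradius 3.873 (√(r²−h²) with h=7 from center) (area = (8/2)·3.873²·sin(360°/8) = 42.43 mm²); the cylinder at (4.5, 2) is absent (z outside [1, 14.5]); Combining (union): only the r=8 sphere is present, so the union is just that shape — area = 42.43 mm²; (rotated 15° about Z; rotation is an isometry so areas/perimeters/island counts are preserved). So its area = 42.43 mm². Layer 51 (z = 7.65): the r=8 sphere contributes a regular 8-gon of circumradius √(8²−0.35²) = 7.992 (area = (8/2)·7.992²·sin(360°/8) = 180.67 mm²); the r=2 cylinder at (4.5, 2) gives a regular 8-gon of circumradius 2 (constant along its height) (area = (8/2)·2.000²·sin(360°/8) = 11.31 mm²); Taking the union: the r=2 cylinder at (4.5, 2) lies entirely inside the r=8 sphere, so the union is just the r=8 sphere — area = 180.67 mm²; (whole slice rotated 15° about Z — lengths, areas and connectivity unchanged). So its area = 180.67 mm². Layer 51 is larger (180.67 vs 42.43 mm²).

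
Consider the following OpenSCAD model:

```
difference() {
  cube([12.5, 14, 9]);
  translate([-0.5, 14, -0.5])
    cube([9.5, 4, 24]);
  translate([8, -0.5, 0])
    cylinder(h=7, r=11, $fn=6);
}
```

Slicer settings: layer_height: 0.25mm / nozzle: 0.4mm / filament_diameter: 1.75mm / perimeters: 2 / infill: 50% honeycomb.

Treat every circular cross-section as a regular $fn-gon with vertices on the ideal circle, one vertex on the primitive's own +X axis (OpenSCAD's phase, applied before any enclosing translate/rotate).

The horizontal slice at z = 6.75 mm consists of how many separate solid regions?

At z = 6.75 mm: the 12.5×14 cube contributes its full rectangle; the cube at (-0.5, 14) is present — its section is the full 9.5×4 rectangle; the r=11 cylinder at (8, -0.5) gives a regular 6-gon of circumradius 11 (constant along its height); After the difference (first − rest): starting from the 12.5×14 cube, the 9.5×4 cube at (-0.5, 14) misses the remaining region (no effect); the r=11 cylinder at (8, -0.5) partially overlaps it — only the 107.42 mm² overlap (of its 314.37 mm²) is removed, clipping the outline — 1 connected region. The result has 1 disconnected region.

1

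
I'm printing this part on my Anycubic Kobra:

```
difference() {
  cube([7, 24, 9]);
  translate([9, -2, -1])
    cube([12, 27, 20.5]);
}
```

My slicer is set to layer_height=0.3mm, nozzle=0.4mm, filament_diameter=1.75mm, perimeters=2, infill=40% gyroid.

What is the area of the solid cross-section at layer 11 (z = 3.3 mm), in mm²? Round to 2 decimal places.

At z = 3.3 mm: the 7×24 cube contributes its full rectangle (area 168.00 mm²); the cube at (9, -2) is present — its section is the full 12×27 rectangle (area 324.00 mm²); Subtracting the remaining from the first: starting from the 7×24 cube (168.00 mm²), the 12×27 cube at (9, -2) misses the remaining region (no effect) — area = 168.00 mm². Overall, the cross-section is a single solid region. Net area = 168.00 mm².

168.00 mm²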